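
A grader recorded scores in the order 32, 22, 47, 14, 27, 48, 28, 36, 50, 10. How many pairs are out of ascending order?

20 inversions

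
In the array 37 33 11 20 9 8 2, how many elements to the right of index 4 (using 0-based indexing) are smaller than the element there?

2 such elements

The element at index 4 is 9.
Elements after it: 8, 2
Those smaller than 9: 8, 2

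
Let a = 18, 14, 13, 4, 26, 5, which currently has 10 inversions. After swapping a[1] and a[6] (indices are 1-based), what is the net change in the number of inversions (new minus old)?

Positions 1 and 6 hold 18 and 5; after swapping, the array is [5, 14, 13, 4, 26, 18].
Element-by-element contributions:
5: 1
14: 2
13: 1
4: 0
26: 1
18: 0
Sum: 1 + 2 + 1 + 0 + 1 + 0 = 5
Change: 5 − 10 = -5

-5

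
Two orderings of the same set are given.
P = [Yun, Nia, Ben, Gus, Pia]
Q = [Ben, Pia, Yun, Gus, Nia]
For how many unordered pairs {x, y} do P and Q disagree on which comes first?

6 disagreeing pairs

Assign each item its position (1..5) in the first ordering, then rewrite the second ordering as that position sequence:
positions: Yun→1, Nia→2, Ben→3, Gus→4, Pia→5
second ordering as positions: [3, 5, 1, 4, 2]
Discordant pairs = inversions in this position sequence.
3: 1, 2 → 2
5: 1, 4, 2 → 3
1: 0
4: 2 → 1
2: 0
Total: 2 + 3 + 0 + 1 + 0 = 6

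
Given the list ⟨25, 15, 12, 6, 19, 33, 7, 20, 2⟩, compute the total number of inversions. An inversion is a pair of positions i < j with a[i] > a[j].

Element-by-element contributions:
25: 7
15: 4
12: 3
6: 1
19: 2
33: 3
7: 1
20: 1
2: 0
Sum: 7 + 4 + 3 + 1 + 2 + 3 + 1 + 1 + 0 = 22

22 inversions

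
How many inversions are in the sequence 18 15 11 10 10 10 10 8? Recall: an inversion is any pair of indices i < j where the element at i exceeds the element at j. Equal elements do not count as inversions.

Sweep left to right; for each value list the smaller values that follow it:
18: 7
15: 6
11: 5
10: 1
10: 1
10: 1
10: 1
8: 0
Sum: 7 + 6 + 5 + 1 + 1 + 1 + 1 + 0 = 22

22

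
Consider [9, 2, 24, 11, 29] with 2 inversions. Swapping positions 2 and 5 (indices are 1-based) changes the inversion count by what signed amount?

+5

Positions 2 and 5 hold 2 and 29; after swapping, the array is [9, 29, 24, 11, 2].
Sweep left to right; for each value list the smaller values that follow it:
9 → 2 → 1
29 → 24, 11, 2 → 3
24 → 11, 2 → 2
11 → 2 → 1
2 → none → 0
Sum: 1 + 3 + 2 + 1 + 0 = 7
Change: 7 − 2 = +5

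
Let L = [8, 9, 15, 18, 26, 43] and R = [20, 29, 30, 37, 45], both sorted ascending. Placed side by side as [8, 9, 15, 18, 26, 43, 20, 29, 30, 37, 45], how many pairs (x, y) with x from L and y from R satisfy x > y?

For each element r of the right run, count left-run elements greater than r:
r = 20: 26, 43 → 2
r = 29: 43 → 1
r = 30: 43 → 1
r = 37: 43 → 1
r = 45: none → 0
Cross-inversions: 2 + 1 + 1 + 1 + 0 = 5

5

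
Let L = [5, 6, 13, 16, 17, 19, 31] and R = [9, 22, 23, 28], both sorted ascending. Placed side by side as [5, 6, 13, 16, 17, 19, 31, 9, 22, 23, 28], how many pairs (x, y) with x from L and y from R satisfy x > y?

8

For each element r of the right run, count left-run elements greater than r:
r = 9: 13, 16, 17, 19, 31 → 5
r = 22: 31 → 1
r = 23: 31 → 1
r = 28: 31 → 1
Cross-inversions: 5 + 1 + 1 + 1 = 8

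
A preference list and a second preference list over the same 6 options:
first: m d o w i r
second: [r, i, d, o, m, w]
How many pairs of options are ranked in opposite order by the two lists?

Assign each item its position (1..6) in the first ordering, then rewrite the second ordering as that position sequence:
positions: m→1, d→2, o→3, w→4, i→5, r→6
second ordering as positions: [6, 5, 2, 3, 1, 4]
Discordant pairs = inversions in this position sequence.
6: 5, 2, 3, 1, 4 → 5
5: 2, 3, 1, 4 → 4
2: 1 → 1
3: 1 → 1
1: 0
4: 0
Total: 5 + 4 + 1 + 1 + 0 + 0 = 11

11 pairs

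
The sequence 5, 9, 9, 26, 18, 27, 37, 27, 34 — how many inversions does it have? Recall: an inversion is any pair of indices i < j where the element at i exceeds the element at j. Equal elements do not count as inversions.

Inversions: 3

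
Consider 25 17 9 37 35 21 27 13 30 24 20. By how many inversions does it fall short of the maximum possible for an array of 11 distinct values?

Maximum inversions for 11 distinct elements is C(11, 2) = 11·10/2 = 55.
Current inversions — for each element, count later smaller elements:
25: 6
17: 2
9: 0
37: 7
35: 6
21: 2
27: 3
13: 0
30: 2
24: 1
20: 0
Current total: 6 + 2 + 0 + 7 + 6 + 2 + 3 + 0 + 2 + 1 + 0 = 29
Shortfall: 55 − 29 = 26

26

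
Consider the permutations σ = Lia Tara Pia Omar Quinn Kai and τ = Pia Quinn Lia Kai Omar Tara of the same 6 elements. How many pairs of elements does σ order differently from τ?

8

Assign each item its position (1..6) in the first ordering, then rewrite the second ordering as that position sequence:
positions: Lia→1, Tara→2, Pia→3, Omar→4, Quinn→5, Kai→6
second ordering as positions: [3, 5, 1, 6, 4, 2]
Discordant pairs = inversions in this position sequence.
3: 1, 2 → 2
5: 1, 4, 2 → 3
1: 0
6: 4, 2 → 2
4: 2 → 1
2: 0
Total: 2 + 3 + 0 + 2 + 1 + 0 = 8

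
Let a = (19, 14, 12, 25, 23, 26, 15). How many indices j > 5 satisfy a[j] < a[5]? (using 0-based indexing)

1

The element at index 5 is 26.
Elements after it: 15
Those smaller than 26: 15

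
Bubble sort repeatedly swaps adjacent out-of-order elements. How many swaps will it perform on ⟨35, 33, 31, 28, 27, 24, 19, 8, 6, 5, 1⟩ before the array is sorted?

55

Each adjacent swap fixes exactly one inversion, so the minimum swap count equals the number of inversions.
Count inversions — for each element, later elements that are smaller:
35: 33, 31, 28, 27, 24, 19, 8, 6, 5, 1 → 10
33: 31, 28, 27, 24, 19, 8, 6, 5, 1 → 9
31: 28, 27, 24, 19, 8, 6, 5, 1 → 8
28: 27, 24, 19, 8, 6, 5, 1 → 7
27: 24, 19, 8, 6, 5, 1 → 6
24: 19, 8, 6, 5, 1 → 5
19: 8, 6, 5, 1 → 4
8: 6, 5, 1 → 3
6: 5, 1 → 2
5: 1 → 1
1: none → 0
Total inversions: 10 + 9 + 8 + 7 + 6 + 5 + 4 + 3 + 2 + 1 + 0 = 55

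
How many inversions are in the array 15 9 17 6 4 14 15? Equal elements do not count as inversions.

Count, for each position, how many later elements it exceeds:
15 → 9, 6, 4, 14 → 4
9 → 6, 4 → 2
17 → 6, 4, 14, 15 → 4
6 → 4 → 1
4 → none → 0
14 → none → 0
15 → none → 0
Sum: 4 + 2 + 4 + 1 + 0 + 0 + 0 = 11

11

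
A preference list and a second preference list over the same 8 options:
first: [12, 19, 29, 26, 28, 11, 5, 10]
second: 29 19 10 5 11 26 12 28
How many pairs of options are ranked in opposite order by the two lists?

Pairs: 16

Assign each item its position (1..8) in the first ordering, then rewrite the second ordering as that position sequence:
positions: 12→1, 19→2, 29→3, 26→4, 28→5, 11→6, 5→7, 10→8
second ordering as positions: [3, 2, 8, 7, 6, 4, 1, 5]
Discordant pairs = inversions in this position sequence.
3: 2, 1 → 2
2: 1 → 1
8: 7, 6, 4, 1, 5 → 5
7: 6, 4, 1, 5 → 4
6: 4, 1, 5 → 3
4: 1 → 1
1: 0
5: 0
Total: 2 + 1 + 5 + 4 + 3 + 1 + 0 + 0 = 16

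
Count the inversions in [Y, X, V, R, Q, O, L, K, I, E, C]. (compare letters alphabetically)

Count, for each position, how many later elements it exceeds:
Y → X, V, R, Q, O, L, K, I, E, C → 10
X → V, R, Q, O, L, K, I, E, C → 9
V → R, Q, O, L, K, I, E, C → 8
R → Q, O, L, K, I, E, C → 7
Q → O, L, K, I, E, C → 6
O → L, K, I, E, C → 5
L → K, I, E, C → 4
K → I, E, C → 3
I → E, C → 2
E → C → 1
C → none → 0
Sum: 10 + 9 + 8 + 7 + 6 + 5 + 4 + 3 + 2 + 1 + 0 = 55

55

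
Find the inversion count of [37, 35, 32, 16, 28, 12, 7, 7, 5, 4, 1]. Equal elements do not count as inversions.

Element-by-element contributions:
37: 10
35: 9
32: 8
16: 6
28: 6
12: 5
7: 3
7: 3
5: 2
4: 1
1: 0
Sum: 10 + 9 + 8 + 6 + 6 + 5 + 3 + 3 + 2 + 1 + 0 = 53

53 inversions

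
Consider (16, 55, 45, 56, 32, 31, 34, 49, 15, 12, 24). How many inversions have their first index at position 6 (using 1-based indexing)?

3 such elements

The element at index 6 is 31.
Elements after it: 34, 49, 15, 12, 24
Those smaller than 31: 15, 12, 24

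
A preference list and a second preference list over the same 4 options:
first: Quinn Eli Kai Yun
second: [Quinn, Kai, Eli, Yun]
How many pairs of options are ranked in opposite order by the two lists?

Assign each item its position (1..4) in the first ordering, then rewrite the second ordering as that position sequence:
positions: Quinn→1, Eli→2, Kai→3, Yun→4
second ordering as positions: [1, 3, 2, 4]
Discordant pairs = inversions in this position sequence.
1: 0
3: 2 → 1
2: 0
4: 0
Total: 0 + 1 + 0 + 0 = 1

1 pair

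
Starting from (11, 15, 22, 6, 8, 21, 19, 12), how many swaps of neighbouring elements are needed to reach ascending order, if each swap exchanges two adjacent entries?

13 swaps

Minimum adjacent swaps = number of inversions (each swap of adjacent out-of-order elements removes one inversion and no swap can remove more).
Count inversions — for each element, later elements that are smaller:
11: 6, 8 → 2
15: 6, 8, 12 → 3
22: 6, 8, 21, 19, 12 → 5
6: none → 0
8: none → 0
21: 19, 12 → 2
19: 12 → 1
12: none → 0
Total inversions: 2 + 3 + 5 + 0 + 0 + 2 + 1 + 0 = 13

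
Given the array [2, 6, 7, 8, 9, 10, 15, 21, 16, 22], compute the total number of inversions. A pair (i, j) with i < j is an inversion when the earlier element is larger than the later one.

1 inversion

For each element, count later entries that are smaller:
2: 0
6: 0
7: 0
8: 0
9: 0
10: 0
15: 0
21: 1
16: 0
22: 0
Sum: 0 + 0 + 0 + 0 + 0 + 0 + 0 + 1 + 0 + 0 = 1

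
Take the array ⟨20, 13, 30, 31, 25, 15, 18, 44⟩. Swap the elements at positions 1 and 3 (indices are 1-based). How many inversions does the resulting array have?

12

Positions 1 and 3 hold 20 and 30; after swapping, the array is [30, 13, 20, 31, 25, 15, 18, 44].
Count, for each position, how many later elements it exceeds:
30 → 13, 20, 25, 15, 18 → 5
13 → none → 0
20 → 15, 18 → 2
31 → 25, 15, 18 → 3
25 → 15, 18 → 2
15 → none → 0
18 → none → 0
44 → none → 0
Sum: 5 + 0 + 2 + 3 + 2 + 0 + 0 + 0 = 12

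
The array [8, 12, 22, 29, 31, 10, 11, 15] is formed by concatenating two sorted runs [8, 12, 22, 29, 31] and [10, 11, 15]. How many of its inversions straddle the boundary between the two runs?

Count, for every r in R, how many entries of L exceed r:
r = 10: 12, 22, 29, 31 → 4
r = 11: 12, 22, 29, 31 → 4
r = 15: 22, 29, 31 → 3
Cross-inversions: 4 + 4 + 3 = 11

There are 11 cross-inversions.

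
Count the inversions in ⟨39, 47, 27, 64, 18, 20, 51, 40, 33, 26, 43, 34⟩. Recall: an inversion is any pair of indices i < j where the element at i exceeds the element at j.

35 inversions

Count, for each position, how many later elements it exceeds:
39 → 27, 18, 20, 33, 26, 34 → 6
47 → 27, 18, 20, 40, 33, 26, 43, 34 → 8
27 → 18, 20, 26 → 3
64 → 18, 20, 51, 40, 33, 26, 43, 34 → 8
18 → none → 0
20 → none → 0
51 → 40, 33, 26, 43, 34 → 5
40 → 33, 26, 34 → 3
33 → 26 → 1
26 → none → 0
43 → 34 → 1
34 → none → 0
Sum: 6 + 8 + 3 + 8 + 0 + 0 + 5 + 3 + 1 + 0 + 1 + 0 = 35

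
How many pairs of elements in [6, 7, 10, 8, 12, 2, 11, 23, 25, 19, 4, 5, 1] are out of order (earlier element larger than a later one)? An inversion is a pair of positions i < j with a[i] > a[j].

Element-by-element contributions:
6 → 2, 4, 5, 1 → 4
7 → 2, 4, 5, 1 → 4
10 → 8, 2, 4, 5, 1 → 5
8 → 2, 4, 5, 1 → 4
12 → 2, 11, 4, 5, 1 → 5
2 → 1 → 1
11 → 4, 5, 1 → 3
23 → 19, 4, 5, 1 → 4
25 → 19, 4, 5, 1 → 4
19 → 4, 5, 1 → 3
4 → 1 → 1
5 → 1 → 1
1 → none → 0
Sum: 4 + 4 + 5 + 4 + 5 + 1 + 3 + 4 + 4 + 3 + 1 + 1 + 0 = 39

39 inversions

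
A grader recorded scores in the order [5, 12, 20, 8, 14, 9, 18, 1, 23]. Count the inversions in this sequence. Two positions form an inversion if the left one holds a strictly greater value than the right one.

14 out-of-order pairs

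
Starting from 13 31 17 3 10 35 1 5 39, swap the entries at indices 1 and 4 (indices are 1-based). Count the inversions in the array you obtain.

Inversions: 17

Positions 1 and 4 hold 13 and 3; after swapping, the array is [3, 31, 17, 13, 10, 35, 1, 5, 39].
For each element, count later entries that are smaller:
3 → 1 → 1
31 → 17, 13, 10, 1, 5 → 5
17 → 13, 10, 1, 5 → 4
13 → 10, 1, 5 → 3
10 → 1, 5 → 2
35 → 1, 5 → 2
1 → none → 0
5 → none → 0
39 → none → 0
Sum: 1 + 5 + 4 + 3 + 2 + 2 + 0 + 0 + 0 = 17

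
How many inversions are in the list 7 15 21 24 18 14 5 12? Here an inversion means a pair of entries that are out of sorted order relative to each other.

17

Count, for each position, how many later elements it exceeds:
7 → 5 → 1
15 → 14, 5, 12 → 3
21 → 18, 14, 5, 12 → 4
24 → 18, 14, 5, 12 → 4
18 → 14, 5, 12 → 3
14 → 5, 12 → 2
5 → none → 0
12 → none → 0
Sum: 1 + 3 + 4 + 4 + 3 + 2 + 0 + 0 = 17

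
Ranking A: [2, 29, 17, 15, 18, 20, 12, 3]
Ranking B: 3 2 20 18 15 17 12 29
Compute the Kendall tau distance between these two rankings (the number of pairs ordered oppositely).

18 discordant pairs

Assign each item its position (1..8) in the first ordering, then rewrite the second ordering as that position sequence:
positions: 2→1, 29→2, 17→3, 15→4, 18→5, 20→6, 12→7, 3→8
second ordering as positions: [8, 1, 6, 5, 4, 3, 7, 2]
Discordant pairs = inversions in this position sequence.
8: 1, 6, 5, 4, 3, 7, 2 → 7
1: 0
6: 5, 4, 3, 2 → 4
5: 4, 3, 2 → 3
4: 3, 2 → 2
3: 2 → 1
7: 2 → 1
2: 0
Total: 7 + 0 + 4 + 3 + 2 + 1 + 1 + 0 = 18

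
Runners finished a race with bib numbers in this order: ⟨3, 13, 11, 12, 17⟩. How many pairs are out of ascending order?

2

Count, for each position, how many later elements it exceeds:
3: 0
13: 2
11: 0
12: 0
17: 0
Sum: 0 + 2 + 0 + 0 + 0 = 2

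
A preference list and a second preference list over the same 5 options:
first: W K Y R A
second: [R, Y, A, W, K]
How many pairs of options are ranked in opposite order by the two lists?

Pairs: 7

Assign each item its position (1..5) in the first ordering, then rewrite the second ordering as that position sequence:
positions: W→1, K→2, Y→3, R→4, A→5
second ordering as positions: [4, 3, 5, 1, 2]
Discordant pairs = inversions in this position sequence.
4: 3, 1, 2 → 3
3: 1, 2 → 2
5: 1, 2 → 2
1: 0
2: 0
Total: 3 + 2 + 2 + 0 + 0 = 7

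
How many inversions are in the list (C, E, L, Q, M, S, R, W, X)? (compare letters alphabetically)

Count, for each position, how many later elements it exceeds:
C → none → 0
E → none → 0
L → none → 0
Q → M → 1
M → none → 0
S → R → 1
R → none → 0
W → none → 0
X → none → 0
Sum: 0 + 0 + 0 + 1 + 0 + 1 + 0 + 0 + 0 = 2

2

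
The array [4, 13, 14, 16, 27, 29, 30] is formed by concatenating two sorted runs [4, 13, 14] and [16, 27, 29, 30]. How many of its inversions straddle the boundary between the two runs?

There are 0 cross-inversions.

Count, for every r in R, how many entries of L exceed r:
r = 16: none → 0
r = 27: none → 0
r = 29: none → 0
r = 30: none → 0
Cross-inversions: 0 + 0 + 0 + 0 = 0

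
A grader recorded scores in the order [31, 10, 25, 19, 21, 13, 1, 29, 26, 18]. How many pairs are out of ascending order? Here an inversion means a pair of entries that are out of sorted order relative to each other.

25

Count, for each position, how many later elements it exceeds:
31 → 10, 25, 19, 21, 13, 1, 29, 26, 18 → 9
10 → 1 → 1
25 → 19, 21, 13, 1, 18 → 5
19 → 13, 1, 18 → 3
21 → 13, 1, 18 → 3
13 → 1 → 1
1 → none → 0
29 → 26, 18 → 2
26 → 18 → 1
18 → none → 0
Sum: 9 + 1 + 5 + 3 + 3 + 1 + 0 + 2 + 1 + 0 = 25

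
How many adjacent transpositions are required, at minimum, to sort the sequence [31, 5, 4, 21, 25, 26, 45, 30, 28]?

11 adjacent swaps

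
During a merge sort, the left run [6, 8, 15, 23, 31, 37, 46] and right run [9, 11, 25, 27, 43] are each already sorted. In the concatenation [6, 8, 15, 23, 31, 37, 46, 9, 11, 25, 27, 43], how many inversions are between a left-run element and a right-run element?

Take each right-half value and tally the left-half values above it:
r = 9: 15, 23, 31, 37, 46 → 5
r = 11: 15, 23, 31, 37, 46 → 5
r = 25: 31, 37, 46 → 3
r = 27: 31, 37, 46 → 3
r = 43: 46 → 1
Cross-inversions: 5 + 5 + 3 + 3 + 1 = 17

17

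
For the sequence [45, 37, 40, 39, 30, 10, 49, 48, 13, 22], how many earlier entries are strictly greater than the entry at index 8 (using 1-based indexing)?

1

The element at index 8 is 48.
Elements before it: 45, 37, 40, 39, 30, 10, 49
Those larger than 48: 49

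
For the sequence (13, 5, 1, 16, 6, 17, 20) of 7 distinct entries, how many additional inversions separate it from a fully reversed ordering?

16

Maximum inversions for 7 distinct elements is C(7, 2) = 7·6/2 = 21.
Current inversions — for each element, count later smaller elements:
13: 3
5: 1
1: 0
16: 1
6: 0
17: 0
20: 0
Current total: 3 + 1 + 0 + 1 + 0 + 0 + 0 = 5
Shortfall: 21 − 5 = 16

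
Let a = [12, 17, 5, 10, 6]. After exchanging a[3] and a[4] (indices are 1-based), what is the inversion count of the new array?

8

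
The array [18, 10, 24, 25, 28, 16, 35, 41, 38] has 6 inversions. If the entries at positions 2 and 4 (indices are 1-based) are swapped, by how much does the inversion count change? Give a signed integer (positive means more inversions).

Positions 2 and 4 hold 10 and 25; after swapping, the array is [18, 25, 24, 10, 28, 16, 35, 41, 38].
Count, for each position, how many later elements it exceeds:
18: 2
25: 3
24: 2
10: 0
28: 1
16: 0
35: 0
41: 1
38: 0
Sum: 2 + 3 + 2 + 0 + 1 + 0 + 0 + 1 + 0 = 9
Change: 9 − 6 = +3

+3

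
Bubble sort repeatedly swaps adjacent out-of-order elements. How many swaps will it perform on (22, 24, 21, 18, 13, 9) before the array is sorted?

Minimum adjacent swaps = number of inversions (each swap of adjacent out-of-order elements removes one inversion and no swap can remove more).
Count inversions — for each element, later elements that are smaller:
22: 21, 18, 13, 9 → 4
24: 21, 18, 13, 9 → 4
21: 18, 13, 9 → 3
18: 13, 9 → 2
13: 9 → 1
9: none → 0
Total inversions: 4 + 4 + 3 + 2 + 1 + 0 = 14

14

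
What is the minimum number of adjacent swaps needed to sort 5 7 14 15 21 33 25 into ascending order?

The minimum number of adjacent swaps to sort an array equals its inversion count, since every such swap removes exactly one inversion.
Count inversions — for each element, later elements that are smaller:
5: none → 0
7: none → 0
14: none → 0
15: none → 0
21: none → 0
33: 25 → 1
25: none → 0
Total inversions: 0 + 0 + 0 + 0 + 0 + 1 + 0 = 1

1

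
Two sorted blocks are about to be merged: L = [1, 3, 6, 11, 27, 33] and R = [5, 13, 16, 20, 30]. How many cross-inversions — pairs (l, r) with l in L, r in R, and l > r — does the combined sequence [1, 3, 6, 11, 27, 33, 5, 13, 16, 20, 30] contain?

11 cross-inversions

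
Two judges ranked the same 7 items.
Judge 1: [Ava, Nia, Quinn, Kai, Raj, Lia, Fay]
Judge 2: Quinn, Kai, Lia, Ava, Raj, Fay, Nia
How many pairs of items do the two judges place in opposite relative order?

9

Assign each item its position (1..7) in the first ordering, then rewrite the second ordering as that position sequence:
positions: Ava→1, Nia→2, Quinn→3, Kai→4, Raj→5, Lia→6, Fay→7
second ordering as positions: [3, 4, 6, 1, 5, 7, 2]
Discordant pairs = inversions in this position sequence.
3: 1, 2 → 2
4: 1, 2 → 2
6: 1, 5, 2 → 3
1: 0
5: 2 → 1
7: 2 → 1
2: 0
Total: 2 + 2 + 3 + 0 + 1 + 1 + 0 = 9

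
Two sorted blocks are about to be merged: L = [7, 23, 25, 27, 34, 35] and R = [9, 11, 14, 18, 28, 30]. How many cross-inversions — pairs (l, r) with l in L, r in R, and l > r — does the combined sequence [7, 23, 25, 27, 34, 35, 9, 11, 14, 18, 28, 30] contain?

Take each right-half value and tally the left-half values above it:
r = 9: 23, 25, 27, 34, 35 → 5
r = 11: 23, 25, 27, 34, 35 → 5
r = 14: 23, 25, 27, 34, 35 → 5
r = 18: 23, 25, 27, 34, 35 → 5
r = 28: 34, 35 → 2
r = 30: 34, 35 → 2
Cross-inversions: 5 + 5 + 5 + 5 + 2 + 2 = 24

24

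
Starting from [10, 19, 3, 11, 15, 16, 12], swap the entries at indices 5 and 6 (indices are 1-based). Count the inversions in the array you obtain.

There are 9 inversions.

Positions 5 and 6 hold 15 and 16; after swapping, the array is [10, 19, 3, 11, 16, 15, 12].
For each element, count later entries that are smaller:
10 → 3 → 1
19 → 3, 11, 16, 15, 12 → 5
3 → none → 0
11 → none → 0
16 → 15, 12 → 2
15 → 12 → 1
12 → none → 0
Sum: 1 + 5 + 0 + 0 + 2 + 1 + 0 = 9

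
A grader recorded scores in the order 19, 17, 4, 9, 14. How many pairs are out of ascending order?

Out-of-order index pairs (1-indexed):
(1,2): 19 > 17
(1,3): 19 > 4
(1,4): 19 > 9
(1,5): 19 > 14
(2,3): 17 > 4
(2,4): 17 > 9
(2,5): 17 > 14
That's 7 pairs.

7 out-of-order pairs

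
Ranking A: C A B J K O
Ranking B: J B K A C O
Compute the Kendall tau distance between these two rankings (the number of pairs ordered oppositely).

8

Assign each item its position (1..6) in the first ordering, then rewrite the second ordering as that position sequence:
positions: C→1, A→2, B→3, J→4, K→5, O→6
second ordering as positions: [4, 3, 5, 2, 1, 6]
Discordant pairs = inversions in this position sequence.
4: 3, 2, 1 → 3
3: 2, 1 → 2
5: 2, 1 → 2
2: 1 → 1
1: 0
6: 0
Total: 3 + 2 + 2 + 1 + 0 + 0 = 8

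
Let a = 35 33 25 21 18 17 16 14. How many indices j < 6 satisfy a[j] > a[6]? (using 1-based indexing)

5 such elements

The element at index 6 is 17.
Elements before it: 35, 33, 25, 21, 18
Those larger than 17: 35, 33, 25, 21, 18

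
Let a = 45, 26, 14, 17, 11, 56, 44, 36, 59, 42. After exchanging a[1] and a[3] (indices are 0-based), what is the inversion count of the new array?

Positions 1 and 3 hold 26 and 17; after swapping, the array is [45, 17, 14, 26, 11, 56, 44, 36, 59, 42].
Sweep left to right; for each value list the smaller values that follow it:
45: 7
17: 2
14: 1
26: 1
11: 0
56: 3
44: 2
36: 0
59: 1
42: 0
Sum: 7 + 2 + 1 + 1 + 0 + 3 + 2 + 0 + 1 + 0 = 17

Inversions: 17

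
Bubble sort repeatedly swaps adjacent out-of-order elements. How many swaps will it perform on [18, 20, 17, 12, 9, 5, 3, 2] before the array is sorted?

Adjacent swaps: 27

Each adjacent swap fixes exactly one inversion, so the minimum swap count equals the number of inversions.
Count inversions — for each element, later elements that are smaller:
18: 17, 12, 9, 5, 3, 2 → 6
20: 17, 12, 9, 5, 3, 2 → 6
17: 12, 9, 5, 3, 2 → 5
12: 9, 5, 3, 2 → 4
9: 5, 3, 2 → 3
5: 3, 2 → 2
3: 2 → 1
2: none → 0
Total inversions: 6 + 6 + 5 + 4 + 3 + 2 + 1 + 0 = 27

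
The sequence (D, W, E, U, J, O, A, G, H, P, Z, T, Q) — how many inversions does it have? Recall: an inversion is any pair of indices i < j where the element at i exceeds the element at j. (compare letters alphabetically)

29 out-of-order pairs

For each element, count later entries that are smaller:
D: 1
W: 10
E: 1
U: 8
J: 3
O: 3
A: 0
G: 0
H: 0
P: 0
Z: 2
T: 1
Q: 0
Sum: 1 + 10 + 1 + 8 + 3 + 3 + 0 + 0 + 0 + 0 + 2 + 1 + 0 = 29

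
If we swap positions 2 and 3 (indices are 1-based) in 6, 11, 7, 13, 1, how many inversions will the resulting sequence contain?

Positions 2 and 3 hold 11 and 7; after swapping, the array is [6, 7, 11, 13, 1].
Sweep left to right; for each value list the smaller values that follow it:
6: 1
7: 1
11: 1
13: 1
1: 0
Sum: 1 + 1 + 1 + 1 + 0 = 4

4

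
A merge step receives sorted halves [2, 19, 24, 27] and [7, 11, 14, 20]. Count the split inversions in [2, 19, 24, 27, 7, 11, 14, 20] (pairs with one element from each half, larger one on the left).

11

Take each right-half value and tally the left-half values above it:
r = 7: 19, 24, 27 → 3
r = 11: 19, 24, 27 → 3
r = 14: 19, 24, 27 → 3
r = 20: 24, 27 → 2
Cross-inversions: 3 + 3 + 3 + 2 = 11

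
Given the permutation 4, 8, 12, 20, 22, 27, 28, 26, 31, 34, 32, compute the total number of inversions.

3

Element-by-element contributions:
4: 0
8: 0
12: 0
20: 0
22: 0
27: 1
28: 1
26: 0
31: 0
34: 1
32: 0
Sum: 0 + 0 + 0 + 0 + 0 + 1 + 1 + 0 + 0 + 1 + 0 = 3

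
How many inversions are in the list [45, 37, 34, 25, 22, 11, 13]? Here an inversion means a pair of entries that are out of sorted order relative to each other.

Element-by-element contributions:
45 → 37, 34, 25, 22, 11, 13 → 6
37 → 34, 25, 22, 11, 13 → 5
34 → 25, 22, 11, 13 → 4
25 → 22, 11, 13 → 3
22 → 11, 13 → 2
11 → none → 0
13 → none → 0
Sum: 6 + 5 + 4 + 3 + 2 + 0 + 0 = 20

20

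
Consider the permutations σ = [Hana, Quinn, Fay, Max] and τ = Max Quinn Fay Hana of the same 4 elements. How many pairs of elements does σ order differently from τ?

5 discordant pairs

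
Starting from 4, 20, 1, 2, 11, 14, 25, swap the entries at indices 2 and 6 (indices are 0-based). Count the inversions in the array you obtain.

13 inversions

Positions 2 and 6 hold 1 and 25; after swapping, the array is [4, 20, 25, 2, 11, 14, 1].
Sweep left to right; for each value list the smaller values that follow it:
4: 2
20: 4
25: 4
2: 1
11: 1
14: 1
1: 0
Sum: 2 + 4 + 4 + 1 + 1 + 1 + 0 = 13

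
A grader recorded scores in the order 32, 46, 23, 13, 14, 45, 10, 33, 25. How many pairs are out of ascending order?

21 inversions

Element-by-element contributions:
32: 5
46: 7
23: 3
13: 1
14: 1
45: 3
10: 0
33: 1
25: 0
Sum: 5 + 7 + 3 + 1 + 1 + 3 + 0 + 1 + 0 = 21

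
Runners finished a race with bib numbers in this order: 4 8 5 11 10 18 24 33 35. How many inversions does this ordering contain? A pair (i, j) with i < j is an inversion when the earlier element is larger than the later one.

Sweep left to right; for each value list the smaller values that follow it:
4: 0
8: 1
5: 0
11: 1
10: 0
18: 0
24: 0
33: 0
35: 0
Sum: 0 + 1 + 0 + 1 + 0 + 0 + 0 + 0 + 0 = 2

2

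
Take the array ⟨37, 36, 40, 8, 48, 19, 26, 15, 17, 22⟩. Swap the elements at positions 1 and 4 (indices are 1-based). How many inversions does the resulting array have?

26 inversions

Positions 1 and 4 hold 37 and 8; after swapping, the array is [8, 36, 40, 37, 48, 19, 26, 15, 17, 22].
Element-by-element contributions:
8 → none → 0
36 → 19, 26, 15, 17, 22 → 5
40 → 37, 19, 26, 15, 17, 22 → 6
37 → 19, 26, 15, 17, 22 → 5
48 → 19, 26, 15, 17, 22 → 5
19 → 15, 17 → 2
26 → 15, 17, 22 → 3
15 → none → 0
17 → none → 0
22 → none → 0
Sum: 0 + 5 + 6 + 5 + 5 + 2 + 3 + 0 + 0 + 0 = 26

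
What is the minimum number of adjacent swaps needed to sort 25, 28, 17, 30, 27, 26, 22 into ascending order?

Each adjacent swap fixes exactly one inversion, so the minimum swap count equals the number of inversions.
Count inversions — for each element, later elements that are smaller:
25: 17, 22 → 2
28: 17, 27, 26, 22 → 4
17: none → 0
30: 27, 26, 22 → 3
27: 26, 22 → 2
26: 22 → 1
22: none → 0
Total inversions: 2 + 4 + 0 + 3 + 2 + 1 + 0 = 12

12 adjacent swaps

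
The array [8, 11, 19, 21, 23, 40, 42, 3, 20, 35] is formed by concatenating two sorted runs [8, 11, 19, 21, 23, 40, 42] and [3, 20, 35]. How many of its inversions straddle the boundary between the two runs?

13

Take each right-half value and tally the left-half values above it:
r = 3: 8, 11, 19, 21, 23, 40, 42 → 7
r = 20: 21, 23, 40, 42 → 4
r = 35: 40, 42 → 2
Cross-inversions: 7 + 4 + 2 = 13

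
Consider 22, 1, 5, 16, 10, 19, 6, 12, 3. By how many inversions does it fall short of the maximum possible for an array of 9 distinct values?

16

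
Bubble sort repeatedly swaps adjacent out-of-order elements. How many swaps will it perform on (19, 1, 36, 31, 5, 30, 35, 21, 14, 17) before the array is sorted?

The minimum number of adjacent swaps to sort an array equals its inversion count, since every such swap removes exactly one inversion.
Count inversions — for each element, later elements that are smaller:
19: 1, 5, 14, 17 → 4
1: none → 0
36: 31, 5, 30, 35, 21, 14, 17 → 7
31: 5, 30, 21, 14, 17 → 5
5: none → 0
30: 21, 14, 17 → 3
35: 21, 14, 17 → 3
21: 14, 17 → 2
14: none → 0
17: none → 0
Total inversions: 4 + 0 + 7 + 5 + 0 + 3 + 3 + 2 + 0 + 0 = 24

There are 24 swaps.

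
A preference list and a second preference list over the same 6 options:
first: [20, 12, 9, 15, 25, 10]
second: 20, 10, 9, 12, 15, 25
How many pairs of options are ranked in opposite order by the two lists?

5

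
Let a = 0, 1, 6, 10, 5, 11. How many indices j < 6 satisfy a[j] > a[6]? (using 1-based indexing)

0 such elements

The element at index 6 is 11.
Elements before it: 0, 1, 6, 10, 5
None of them are larger than 11.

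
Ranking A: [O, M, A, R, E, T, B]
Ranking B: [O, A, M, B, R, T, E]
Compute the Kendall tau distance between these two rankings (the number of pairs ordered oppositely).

Assign each item its position (1..7) in the first ordering, then rewrite the second ordering as that position sequence:
positions: O→1, M→2, A→3, R→4, E→5, T→6, B→7
second ordering as positions: [1, 3, 2, 7, 4, 6, 5]
Discordant pairs = inversions in this position sequence.
1: 0
3: 2 → 1
2: 0
7: 4, 6, 5 → 3
4: 0
6: 5 → 1
5: 0
Total: 0 + 1 + 0 + 3 + 0 + 1 + 0 = 5

There are 5 discordant pairs.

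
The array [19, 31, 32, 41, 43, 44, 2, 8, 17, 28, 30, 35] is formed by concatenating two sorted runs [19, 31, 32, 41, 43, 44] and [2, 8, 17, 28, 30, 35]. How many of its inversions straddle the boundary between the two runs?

Take each right-half value and tally the left-half values above it:
r = 2: 19, 31, 32, 41, 43, 44 → 6
r = 8: 19, 31, 32, 41, 43, 44 → 6
r = 17: 19, 31, 32, 41, 43, 44 → 6
r = 28: 31, 32, 41, 43, 44 → 5
r = 30: 31, 32, 41, 43, 44 → 5
r = 35: 41, 43, 44 → 3
Cross-inversions: 6 + 6 + 6 + 5 + 5 + 3 = 31

31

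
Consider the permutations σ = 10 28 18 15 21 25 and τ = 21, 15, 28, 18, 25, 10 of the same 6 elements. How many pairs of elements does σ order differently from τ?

Assign each item its position (1..6) in the first ordering, then rewrite the second ordering as that position sequence:
positions: 10→1, 28→2, 18→3, 15→4, 21→5, 25→6
second ordering as positions: [5, 4, 2, 3, 6, 1]
Discordant pairs = inversions in this position sequence.
5: 4, 2, 3, 1 → 4
4: 2, 3, 1 → 3
2: 1 → 1
3: 1 → 1
6: 1 → 1
1: 0
Total: 4 + 3 + 1 + 1 + 1 + 0 = 10

10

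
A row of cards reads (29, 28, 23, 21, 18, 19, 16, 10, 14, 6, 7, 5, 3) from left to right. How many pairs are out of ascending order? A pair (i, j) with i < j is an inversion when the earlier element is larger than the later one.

Count, for each position, how many later elements it exceeds:
29 → 28, 23, 21, 18, 19, 16, 10, 14, 6, 7, 5, 3 → 12
28 → 23, 21, 18, 19, 16, 10, 14, 6, 7, 5, 3 → 11
23 → 21, 18, 19, 16, 10, 14, 6, 7, 5, 3 → 10
21 → 18, 19, 16, 10, 14, 6, 7, 5, 3 → 9
18 → 16, 10, 14, 6, 7, 5, 3 → 7
19 → 16, 10, 14, 6, 7, 5, 3 → 7
16 → 10, 14, 6, 7, 5, 3 → 6
10 → 6, 7, 5, 3 → 4
14 → 6, 7, 5, 3 → 4
6 → 5, 3 → 2
7 → 5, 3 → 2
5 → 3 → 1
3 → none → 0
Sum: 12 + 11 + 10 + 9 + 7 + 7 + 6 + 4 + 4 + 2 + 2 + 1 + 0 = 75

There are 75 out-of-order pairs.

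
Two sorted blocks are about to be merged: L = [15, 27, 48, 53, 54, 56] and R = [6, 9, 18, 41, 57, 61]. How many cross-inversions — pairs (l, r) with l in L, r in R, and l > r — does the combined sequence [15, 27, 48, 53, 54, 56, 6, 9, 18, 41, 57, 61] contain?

21 cross-inversions

For each element r of the right run, count left-run elements greater than r:
r = 6: 15, 27, 48, 53, 54, 56 → 6
r = 9: 15, 27, 48, 53, 54, 56 → 6
r = 18: 27, 48, 53, 54, 56 → 5
r = 41: 48, 53, 54, 56 → 4
r = 57: none → 0
r = 61: none → 0
Cross-inversions: 6 + 6 + 5 + 4 + 0 + 0 = 21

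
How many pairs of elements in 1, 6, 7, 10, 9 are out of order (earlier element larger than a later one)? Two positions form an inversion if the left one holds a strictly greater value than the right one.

Count, for each position, how many later elements it exceeds:
1: 0
6: 0
7: 0
10: 1
9: 0
Sum: 0 + 0 + 0 + 1 + 0 = 1

1 inversion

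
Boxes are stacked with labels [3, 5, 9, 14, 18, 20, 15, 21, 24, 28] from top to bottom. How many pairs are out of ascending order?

2 inversions

Element-by-element contributions:
3 → none → 0
5 → none → 0
9 → none → 0
14 → none → 0
18 → 15 → 1
20 → 15 → 1
15 → none → 0
21 → none → 0
24 → none → 0
28 → none → 0
Sum: 0 + 0 + 0 + 0 + 1 + 1 + 0 + 0 + 0 + 0 = 2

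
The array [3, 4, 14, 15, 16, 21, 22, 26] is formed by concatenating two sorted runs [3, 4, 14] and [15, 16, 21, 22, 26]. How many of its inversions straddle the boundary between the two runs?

For each element r of the right run, count left-run elements greater than r:
r = 15: none → 0
r = 16: none → 0
r = 21: none → 0
r = 22: none → 0
r = 26: none → 0
Cross-inversions: 0 + 0 + 0 + 0 + 0 = 0

0 cross-inversions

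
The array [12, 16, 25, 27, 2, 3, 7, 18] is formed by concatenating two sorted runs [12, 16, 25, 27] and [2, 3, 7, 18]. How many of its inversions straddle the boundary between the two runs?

Split inversions: 14

Take each right-half value and tally the left-half values above it:
r = 2: 12, 16, 25, 27 → 4
r = 3: 12, 16, 25, 27 → 4
r = 7: 12, 16, 25, 27 → 4
r = 18: 25, 27 → 2
Cross-inversions: 4 + 4 + 4 + 2 = 14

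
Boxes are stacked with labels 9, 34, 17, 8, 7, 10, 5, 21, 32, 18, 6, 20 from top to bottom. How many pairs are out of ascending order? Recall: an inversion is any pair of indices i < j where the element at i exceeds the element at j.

For each element, count later entries that are smaller:
9: 4
34: 10
17: 5
8: 3
7: 2
10: 2
5: 0
21: 3
32: 3
18: 1
6: 0
20: 0
Sum: 4 + 10 + 5 + 3 + 2 + 2 + 0 + 3 + 3 + 1 + 0 + 0 = 33

33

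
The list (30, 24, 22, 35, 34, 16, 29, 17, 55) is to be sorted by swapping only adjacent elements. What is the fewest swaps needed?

There are 18 adjacent swaps.

Each adjacent swap fixes exactly one inversion, so the minimum swap count equals the number of inversions.
Count inversions — for each element, later elements that are smaller:
30: 24, 22, 16, 29, 17 → 5
24: 22, 16, 17 → 3
22: 16, 17 → 2
35: 34, 16, 29, 17 → 4
34: 16, 29, 17 → 3
16: none → 0
29: 17 → 1
17: none → 0
55: none → 0
Total inversions: 5 + 3 + 2 + 4 + 3 + 0 + 1 + 0 + 0 = 18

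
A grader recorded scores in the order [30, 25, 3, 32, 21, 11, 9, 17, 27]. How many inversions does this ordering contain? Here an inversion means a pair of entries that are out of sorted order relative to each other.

Sweep left to right; for each value list the smaller values that follow it:
30: 7
25: 5
3: 0
32: 5
21: 3
11: 1
9: 0
17: 0
27: 0
Sum: 7 + 5 + 0 + 5 + 3 + 1 + 0 + 0 + 0 = 21

21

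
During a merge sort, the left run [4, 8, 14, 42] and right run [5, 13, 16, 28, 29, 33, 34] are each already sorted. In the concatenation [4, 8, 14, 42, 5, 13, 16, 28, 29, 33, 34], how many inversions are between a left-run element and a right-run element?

10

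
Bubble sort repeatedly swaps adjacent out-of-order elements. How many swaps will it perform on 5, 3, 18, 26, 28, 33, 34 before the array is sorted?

1 adjacent swap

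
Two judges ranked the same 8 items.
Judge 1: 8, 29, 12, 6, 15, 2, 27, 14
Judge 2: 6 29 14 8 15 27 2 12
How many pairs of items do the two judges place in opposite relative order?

Assign each item its position (1..8) in the first ordering, then rewrite the second ordering as that position sequence:
positions: 8→1, 29→2, 12→3, 6→4, 15→5, 2→6, 27→7, 14→8
second ordering as positions: [4, 2, 8, 1, 5, 7, 6, 3]
Discordant pairs = inversions in this position sequence.
4: 2, 1, 3 → 3
2: 1 → 1
8: 1, 5, 7, 6, 3 → 5
1: 0
5: 3 → 1
7: 6, 3 → 2
6: 3 → 1
3: 0
Total: 3 + 1 + 5 + 0 + 1 + 2 + 1 + 0 = 13

13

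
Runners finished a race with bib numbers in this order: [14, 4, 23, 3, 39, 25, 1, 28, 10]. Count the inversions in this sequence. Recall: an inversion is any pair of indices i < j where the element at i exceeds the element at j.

There are 17 out-of-order pairs.

Element-by-element contributions:
14: 4
4: 2
23: 3
3: 1
39: 4
25: 2
1: 0
28: 1
10: 0
Sum: 4 + 2 + 3 + 1 + 4 + 2 + 0 + 1 + 0 = 17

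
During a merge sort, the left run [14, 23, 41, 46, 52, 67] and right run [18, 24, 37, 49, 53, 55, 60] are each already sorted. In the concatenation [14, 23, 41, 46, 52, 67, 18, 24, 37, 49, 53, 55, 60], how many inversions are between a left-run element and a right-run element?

18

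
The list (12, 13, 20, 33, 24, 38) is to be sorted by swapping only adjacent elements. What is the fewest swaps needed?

Each adjacent swap fixes exactly one inversion, so the minimum swap count equals the number of inversions.
Count inversions — for each element, later elements that are smaller:
12: none → 0
13: none → 0
20: none → 0
33: 24 → 1
24: none → 0
38: none → 0
Total inversions: 0 + 0 + 0 + 1 + 0 + 0 = 1

There is 1 swap.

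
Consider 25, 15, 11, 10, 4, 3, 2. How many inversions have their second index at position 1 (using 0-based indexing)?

1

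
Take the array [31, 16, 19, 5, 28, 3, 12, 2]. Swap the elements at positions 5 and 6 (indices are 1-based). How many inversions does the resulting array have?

Positions 5 and 6 hold 28 and 3; after swapping, the array is [31, 16, 19, 5, 3, 28, 12, 2].
Element-by-element contributions:
31 → 16, 19, 5, 3, 28, 12, 2 → 7
16 → 5, 3, 12, 2 → 4
19 → 5, 3, 12, 2 → 4
5 → 3, 2 → 2
3 → 2 → 1
28 → 12, 2 → 2
12 → 2 → 1
2 → none → 0
Sum: 7 + 4 + 4 + 2 + 1 + 2 + 1 + 0 = 21

21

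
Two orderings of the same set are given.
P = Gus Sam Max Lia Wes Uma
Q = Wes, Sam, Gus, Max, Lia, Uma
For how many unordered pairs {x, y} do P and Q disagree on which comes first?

There are 5 disagreeing pairs.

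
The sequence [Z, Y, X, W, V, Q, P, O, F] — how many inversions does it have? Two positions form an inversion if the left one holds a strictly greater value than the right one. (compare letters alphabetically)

36

Count, for each position, how many later elements it exceeds:
Z: 8
Y: 7
X: 6
W: 5
V: 4
Q: 3
P: 2
O: 1
F: 0
Sum: 8 + 7 + 6 + 5 + 4 + 3 + 2 + 1 + 0 = 36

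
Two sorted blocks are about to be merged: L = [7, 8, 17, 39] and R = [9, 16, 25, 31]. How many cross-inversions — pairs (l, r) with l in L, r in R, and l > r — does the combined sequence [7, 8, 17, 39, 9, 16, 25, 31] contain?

There are 6 cross-inversions.

For each element r of the right run, count left-run elements greater than r:
r = 9: 17, 39 → 2
r = 16: 17, 39 → 2
r = 25: 39 → 1
r = 31: 39 → 1
Cross-inversions: 2 + 2 + 1 + 1 = 6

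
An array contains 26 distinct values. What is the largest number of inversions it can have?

The maximum occurs when the array is in strictly decreasing order: every one of the C(26, 2) pairs is inverted.
C(26, 2) = 26·25/2 = 325

325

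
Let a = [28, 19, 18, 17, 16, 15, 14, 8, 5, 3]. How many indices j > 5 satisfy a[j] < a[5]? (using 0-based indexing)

4 such elements

The element at index 5 is 15.
Elements after it: 14, 8, 5, 3
Those smaller than 15: 14, 8, 5, 3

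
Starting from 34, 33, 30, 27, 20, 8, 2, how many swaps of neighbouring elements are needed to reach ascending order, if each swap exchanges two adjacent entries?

Adjacent swaps: 21

Minimum adjacent swaps = number of inversions (each swap of adjacent out-of-order elements removes one inversion and no swap can remove more).
Count inversions — for each element, later elements that are smaller:
34: 33, 30, 27, 20, 8, 2 → 6
33: 30, 27, 20, 8, 2 → 5
30: 27, 20, 8, 2 → 4
27: 20, 8, 2 → 3
20: 8, 2 → 2
8: 2 → 1
2: none → 0
Total inversions: 6 + 5 + 4 + 3 + 2 + 1 + 0 = 21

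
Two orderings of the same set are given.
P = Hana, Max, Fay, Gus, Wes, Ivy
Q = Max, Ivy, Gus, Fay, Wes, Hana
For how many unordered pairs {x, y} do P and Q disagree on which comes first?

Assign each item its position (1..6) in the first ordering, then rewrite the second ordering as that position sequence:
positions: Hana→1, Max→2, Fay→3, Gus→4, Wes→5, Ivy→6
second ordering as positions: [2, 6, 4, 3, 5, 1]
Discordant pairs = inversions in this position sequence.
2: 1 → 1
6: 4, 3, 5, 1 → 4
4: 3, 1 → 2
3: 1 → 1
5: 1 → 1
1: 0
Total: 1 + 4 + 2 + 1 + 1 + 0 = 9

There are 9 disagreeing pairs.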